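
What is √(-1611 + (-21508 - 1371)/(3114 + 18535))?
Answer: I*√755537500282/21649 ≈ 40.15*I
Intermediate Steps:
√(-1611 + (-21508 - 1371)/(3114 + 18535)) = √(-1611 - 22879/21649) = √(-34899418/21649) = I*√755537500282/21649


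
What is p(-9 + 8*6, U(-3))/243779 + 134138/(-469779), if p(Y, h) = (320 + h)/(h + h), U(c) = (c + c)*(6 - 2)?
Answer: -65405848945/229044509682 ≈ -0.28556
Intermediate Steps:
U(c) = 8*c (U(c) = (2*c)*4 = 8*c)
p(Y, h) = (320 + h)/(2*h) (p(Y, h) = (320 + h)/((2*h)) = (320 + h)*(1/(2*h)) = (320 + h)/(2*h))
p(-9 + 8*6, U(-3))/243779 + 134138/(-469779) = ((320 + 8*(-3))/(2*((8*(-3)))))/243779 + 134138/(-469779) = ((½)*(320 - 24)/(-24))*(1/243779) + 134138*(-1/469779) = ((½)*(-1/24)*296)*(1/243779) - 134138/469779 = -37/6*1/243779 - 134138/469779 = -37/1462674 - 134138/469779 = -65405848945/229044509682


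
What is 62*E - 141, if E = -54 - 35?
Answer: -5659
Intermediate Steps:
E = -89
62*E - 141 = 62*(-89) - 141 = -5518 - 141 = -5659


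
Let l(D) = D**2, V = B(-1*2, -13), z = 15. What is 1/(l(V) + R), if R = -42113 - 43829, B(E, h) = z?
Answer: -1/85717 ≈ -1.1666e-5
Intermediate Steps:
B(E, h) = 15
V = 15
R = -85942
1/(l(V) + R) = 1/(15**2 - 85942) = 1/(225 - 85942) = 1/(-85717) = -1/85717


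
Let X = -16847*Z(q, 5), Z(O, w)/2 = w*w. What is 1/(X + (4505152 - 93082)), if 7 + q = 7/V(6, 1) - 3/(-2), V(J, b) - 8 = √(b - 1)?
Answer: 1/3569720 ≈ 2.8013e-7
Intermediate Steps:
V(J, b) = 8 + √(-1 + b) (V(J, b) = 8 + √(b - 1) = 8 + √(-1 + b))
q = -37/8 (q = -7 + (7/(8 + √(-1 + 1)) - 3/(-2)) = -7 + (7/(8 + √0) - 3*(-½)) = -7 + (7/(8 + 0) + 3/2) = -7 + (7/8 + 3/2) = -7 + 19/8 = -37/8 ≈ -4.6250)
Z(O, w) = 2*w² (Z(O, w) = 2*(w*w) = 2*w²)
X = -842350 (X = -33694*5² = -33694*25 = -16847*50 = -842350)
1/(X + (4505152 - 93082)) = 1/(-842350 + (4505152 - 93082)) = 1/(-842350 + 4412070) = 1/3569720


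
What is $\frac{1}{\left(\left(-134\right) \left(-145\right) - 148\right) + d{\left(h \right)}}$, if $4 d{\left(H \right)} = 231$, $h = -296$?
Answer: $\frac{4}{77359} \approx 5.1707 \cdot 10^{-5}$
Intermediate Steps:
$d{\left(H \right)} = \frac{231}{4}$ ($d{\left(H \right)} = \frac{1}{4} \cdot 231 = \frac{231}{4}$)
$\frac{1}{\left(\left(-134\right) \left(-145\right) - 148\right) + d{\left(h \right)}} = \frac{1}{\left(\left(-134\right) \left(-145\right) - 148\right) + \frac{231}{4}} = \frac{1}{\left(19430 - 148\right) + \frac{231}{4}} = \frac{1}{19282 + \frac{231}{4}} = \frac{1}{\frac{77359}{4}} = \frac{4}{77359}$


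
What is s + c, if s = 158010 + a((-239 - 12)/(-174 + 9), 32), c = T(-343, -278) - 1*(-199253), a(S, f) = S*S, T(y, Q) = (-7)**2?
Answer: 9727882201/27225 ≈ 3.5731e+5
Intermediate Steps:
T(y, Q) = 49
a(S, f) = S**2
c = 199302 (c = 49 - 1*(-199253) = 49 + 199253 = 199302)
s = 4301885251/27225 (s = 158010 + ((-239 - 12)/(-174 + 9))**2 = 158010 + (-251/(-165))**2 = 158010 + (-251*(-1/165))**2 = 158010 + (251/165)**2 = 158010 + 63001/27225 = 4301885251/27225 ≈ 1.5801e+5)
s + c = 4301885251/27225 + 199302 = 9727882201/27225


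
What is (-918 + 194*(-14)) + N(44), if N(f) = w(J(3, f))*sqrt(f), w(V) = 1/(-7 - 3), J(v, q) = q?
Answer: -3634 - sqrt(11)/5 ≈ -3634.7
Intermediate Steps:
w(V) = -1/10 (w(V) = 1/(-10) = -1/10)
N(f) = -sqrt(f)/10
(-918 + 194*(-14)) + N(44) = (-918 + 194*(-14)) - sqrt(11)/5 = (-918 - 2716) - sqrt(11)/5 = -3634 - sqrt(11)/5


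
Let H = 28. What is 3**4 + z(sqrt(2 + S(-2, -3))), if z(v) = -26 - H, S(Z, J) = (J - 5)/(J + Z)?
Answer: 27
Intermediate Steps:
S(Z, J) = (-5 + J)/(J + Z)
z(v) = -54 (z(v) = -26 - 1*28 = -26 - 28 = -54)
3**4 + z(sqrt(2 + S(-2, -3))) = 3**4 - 54 = 81 - 54 = 27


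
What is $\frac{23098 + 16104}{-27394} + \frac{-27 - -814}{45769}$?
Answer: $- \frac{886338630}{626897993} \approx -1.4138$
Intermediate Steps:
$\frac{23098 + 16104}{-27394} + \frac{-27 - -814}{45769} = 39202 \left(- \frac{1}{27394}\right) + \left(-27 + 814\right) \frac{1}{45769} = - \frac{19601}{13697} + 787 \cdot \frac{1}{45769} = - \frac{19601}{13697} + \frac{787}{45769} = - \frac{886338630}{626897993}$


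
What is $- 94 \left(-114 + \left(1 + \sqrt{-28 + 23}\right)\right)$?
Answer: $10622 - 94 i \sqrt{5} \approx 10622.0 - 210.19 i$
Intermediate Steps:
$- 94 \left(-114 + \left(1 + \sqrt{-28 + 23}\right)\right) = - 94 \left(-114 + \left(1 + \sqrt{-5}\right)\right) = - 94 \left(-114 + \left(1 + i \sqrt{5}\right)\right) = - 94 \left(-113 + i \sqrt{5}\right) = 10622 - 94 i \sqrt{5}$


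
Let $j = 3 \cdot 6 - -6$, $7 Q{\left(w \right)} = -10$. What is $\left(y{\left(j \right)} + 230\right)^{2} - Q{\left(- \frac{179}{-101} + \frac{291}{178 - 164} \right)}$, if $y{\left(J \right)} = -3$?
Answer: $\frac{360713}{7} \approx 51530.0$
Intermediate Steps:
$Q{\left(w \right)} = - \frac{10}{7}$ ($Q{\left(w \right)} = \frac{1}{7} \left(-10\right) = - \frac{10}{7}$)
$j = 24$ ($j = 18 + 6 = 24$)
$\left(y{\left(j \right)} + 230\right)^{2} - Q{\left(- \frac{179}{-101} + \frac{291}{178 - 164} \right)} = \left(-3 + 230\right)^{2} - - \frac{10}{7} = 227^{2} + \frac{10}{7} = 51529 + \frac{10}{7} = \frac{360713}{7}$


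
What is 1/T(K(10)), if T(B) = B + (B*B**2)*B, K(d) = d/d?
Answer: 1/2 ≈ 0.50000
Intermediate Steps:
K(d) = 1
T(B) = B + B**4 (T(B) = B + B**3*B = B + B**4)
1/T(K(10)) = 1/(1 + 1**4) = 1/(1 + 1) = 1/2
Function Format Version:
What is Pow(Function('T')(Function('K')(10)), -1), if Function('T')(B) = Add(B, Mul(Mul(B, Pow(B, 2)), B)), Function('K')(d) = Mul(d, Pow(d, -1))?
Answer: Rational(1, 2) ≈ 0.50000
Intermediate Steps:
Function('K')(d) = 1
Function('T')(B) = Add(B, Pow(B, 4)) (Function('T')(B) = Add(B, Mul(Pow(B, 3), B)) = Add(B, Pow(B, 4)))
Pow(Function('T')(Function('K')(10)), -1) = Pow(Add(1, Pow(1, 4)), -1) = Pow(Add(1, 1), -1) = Pow(2, -1) = Rational(1, 2)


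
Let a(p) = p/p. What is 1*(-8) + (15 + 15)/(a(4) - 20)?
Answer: -182/19 ≈ -9.5789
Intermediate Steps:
a(p) = 1
1*(-8) + (15 + 15)/(a(4) - 20) = 1*(-8) + (15 + 15)/(1 - 20) = -8 + 30/(-19) = -8 + 30*(-1/19) = -8 - 30/19 = -182/19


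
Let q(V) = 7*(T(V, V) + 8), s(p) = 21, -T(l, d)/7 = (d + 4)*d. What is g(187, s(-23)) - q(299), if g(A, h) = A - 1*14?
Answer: 4439370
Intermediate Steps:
T(l, d) = -7*d*(4 + d) (T(l, d) = -7*(d + 4)*d = -7*(4 + d)*d = -7*d*(4 + d))
g(A, h) = -14 + A (g(A, h) = A - 14 = -14 + A)
q(V) = 56 - 49*V*(4 + V) (q(V) = 7*(-7*V*(4 + V) + 8) = 7*(8 - 7*V*(4 + V)) = 56 - 49*V*(4 + V))
g(187, s(-23)) - q(299) = (-14 + 187) - (56 - 49*299*(4 + 299)) = 173 - (56 - 49*299*303) = 173 - (56 - 4439253) = 173 - 1*(-4439197) = 173 + 4439197 = 4439370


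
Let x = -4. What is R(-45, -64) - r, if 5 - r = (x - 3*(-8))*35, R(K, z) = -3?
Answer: 692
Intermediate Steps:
r = -695 (r = 5 - (-4 - 3*(-8))*35 = 5 - (-4 + 24)*35 = 5 - 20*35 = 5 - 1*700 = 5 - 700 = -695)
R(-45, -64) - r = -3 - 1*(-695) = -3 + 695 = 692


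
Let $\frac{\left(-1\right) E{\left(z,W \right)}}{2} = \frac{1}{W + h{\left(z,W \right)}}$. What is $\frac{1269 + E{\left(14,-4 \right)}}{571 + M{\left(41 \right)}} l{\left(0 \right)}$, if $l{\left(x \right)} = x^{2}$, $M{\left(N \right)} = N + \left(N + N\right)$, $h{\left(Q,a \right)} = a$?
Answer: $0$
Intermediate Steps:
$M{\left(N \right)} = 3 N$ ($M{\left(N \right)} = N + 2 N = 3 N$)
$E{\left(z,W \right)} = - \frac{1}{W}$ ($E{\left(z,W \right)} = - \frac{2}{W + W} = - \frac{2}{2 W} = - 2 \frac{1}{2 W} = - \frac{1}{W}$)
$\frac{1269 + E{\left(14,-4 \right)}}{571 + M{\left(41 \right)}} l{\left(0 \right)} = \frac{1269 - \frac{1}{-4}}{571 + 3 \cdot 41} \cdot 0^{2} = \frac{1269 - - \frac{1}{4}}{571 + 123} \cdot 0 = \frac{1269 + \frac{1}{4}}{694} \cdot 0 = \frac{5077}{4} \cdot \frac{1}{694} \cdot 0 = \frac{5077}{2776} \cdot 0 = 0$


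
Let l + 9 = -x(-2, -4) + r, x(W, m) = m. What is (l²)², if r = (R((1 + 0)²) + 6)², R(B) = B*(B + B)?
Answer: 12117361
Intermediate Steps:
R(B) = 2*B² (R(B) = B*(2*B) = 2*B²)
r = 64 (r = (2*((1 + 0)²)² + 6)² = (2*(1²)² + 6)² = (2*1² + 6)² = (2*1 + 6)² = (2 + 6)² = 8² = 64)
l = 59 (l = -9 + (-1*(-4) + 64) = -9 + (4 + 64) = -9 + 68 = 59)
(l²)² = (59²)² = 3481² = 12117361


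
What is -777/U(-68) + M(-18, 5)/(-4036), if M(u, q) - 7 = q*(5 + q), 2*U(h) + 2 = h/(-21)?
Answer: -65856153/52468 ≈ -1255.2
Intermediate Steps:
U(h) = -1 - h/42 (U(h) = -1 + (h/(-21))/2 = -1 + (h*(-1/21))/2 = -1 + (-h/21)/2 = -1 - h/42)
M(u, q) = 7 + q*(5 + q)
-777/U(-68) + M(-18, 5)/(-4036) = -777/(-1 - 1/42*(-68)) + (7 + 5² + 5*5)/(-4036) = -777/(-1 + 34/21) + (7 + 25 + 25)*(-1/4036) = -777/13/21 + 57*(-1/4036) = -777*21/13 - 57/4036 = -16317/13 - 57/4036 = -65856153/52468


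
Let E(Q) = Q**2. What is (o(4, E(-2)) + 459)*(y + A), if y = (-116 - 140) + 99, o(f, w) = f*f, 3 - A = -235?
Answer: 38475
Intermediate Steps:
A = 238 (A = 3 - 1*(-235) = 3 + 235 = 238)
o(f, w) = f**2
y = -157 (y = -256 + 99 = -157)
(o(4, E(-2)) + 459)*(y + A) = (4**2 + 459)*(-157 + 238) = (16 + 459)*81 = 475*81 = 38475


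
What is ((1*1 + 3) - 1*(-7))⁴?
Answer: 14641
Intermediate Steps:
((1*1 + 3) - 1*(-7))⁴ = ((1 + 3) + 7)⁴ = (4 + 7)⁴ = 11⁴ = 14641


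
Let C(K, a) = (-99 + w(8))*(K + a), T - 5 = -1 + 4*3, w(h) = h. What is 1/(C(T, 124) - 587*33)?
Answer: -1/32111 ≈ -3.1142e-5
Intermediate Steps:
T = 16 (T = 5 + (-1 + 4*3) = 5 + (-1 + 12) = 5 + 11 = 16)
C(K, a) = -91*K - 91*a (C(K, a) = (-99 + 8)*(K + a) = -91*(K + a) = -91*K - 91*a)
1/(C(T, 124) - 587*33) = 1/((-91*16 - 91*124) - 587*33) = 1/((-1456 - 11284) - 19371) = 1/(-12740 - 19371) = 1/(-32111) = -1/32111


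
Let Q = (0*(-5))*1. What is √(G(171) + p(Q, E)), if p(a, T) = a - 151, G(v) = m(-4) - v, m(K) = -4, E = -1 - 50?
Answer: I*√326 ≈ 18.055*I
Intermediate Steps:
E = -51
G(v) = -4 - v
Q = 0 (Q = 0*1 = 0)
p(a, T) = -151 + a
√(G(171) + p(Q, E)) = √((-4 - 1*171) + (-151 + 0)) = √((-4 - 171) - 151) = √(-175 - 151) = √(-326) = I*√326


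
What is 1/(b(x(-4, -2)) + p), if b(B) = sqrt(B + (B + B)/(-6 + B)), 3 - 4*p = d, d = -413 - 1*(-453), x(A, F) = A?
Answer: -740/7101 - 64*I*sqrt(5)/7101 ≈ -0.10421 - 0.020153*I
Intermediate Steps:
d = 40 (d = -413 + 453 = 40)
p = -37/4 (p = 3/4 - 1/4*40 = 3/4 - 10 = -37/4 ≈ -9.2500)
b(B) = sqrt(B + 2*B/(-6 + B)) (b(B) = sqrt(B + (2*B)/(-6 + B)) = sqrt(B + 2*B/(-6 + B)))
1/(b(x(-4, -2)) + p) = 1/(sqrt(-4*(-4 - 4)/(-6 - 4)) - 37/4) = 1/(sqrt(-4*(-8)/(-10)) - 37/4) = 1/(sqrt(-4*(-1/10)*(-8)) - 37/4) = 1/(sqrt(-16/5) - 37/4) = 1/(4*I*sqrt(5)/5 - 37/4) = 1/(-37/4 + 4*I*sqrt(5)/5)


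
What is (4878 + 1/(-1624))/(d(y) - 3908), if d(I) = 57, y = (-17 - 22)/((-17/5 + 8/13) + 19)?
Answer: -7921871/6254024 ≈ -1.2667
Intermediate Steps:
y = -2535/1054 (y = -39/((-17*⅕ + 8*(1/13)) + 19) = -39/((-17/5 + 8/13) + 19) = -39/(-181/65 + 19) = -39/1054/65 = -39*65/1054 = -2535/1054 ≈ -2.4051)
(4878 + 1/(-1624))/(d(y) - 3908) = (4878 + 1/(-1624))/(57 - 3908) = (4878 - 1/1624)/(-3851) = (7921871/1624)*(-1/3851) = -7921871/6254024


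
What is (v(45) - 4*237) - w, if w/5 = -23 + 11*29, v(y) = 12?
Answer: -2416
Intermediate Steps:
w = 1480 (w = 5*(-23 + 11*29) = 5*(-23 + 319) = 5*296 = 1480)
(v(45) - 4*237) - w = (12 - 4*237) - 1*1480 = (12 - 1*948) - 1480 = (12 - 948) - 1480 = -936 - 1480 = -2416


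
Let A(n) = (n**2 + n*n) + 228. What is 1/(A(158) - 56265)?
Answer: -1/6109 ≈ -0.00016369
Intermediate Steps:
A(n) = 228 + 2*n**2 (A(n) = (n**2 + n**2) + 228 = 2*n**2 + 228 = 228 + 2*n**2)
1/(A(158) - 56265) = 1/((228 + 2*158**2) - 56265) = 1/((228 + 2*24964) - 56265) = 1/((228 + 49928) - 56265) = 1/(50156 - 56265) = 1/(-6109) = -1/6109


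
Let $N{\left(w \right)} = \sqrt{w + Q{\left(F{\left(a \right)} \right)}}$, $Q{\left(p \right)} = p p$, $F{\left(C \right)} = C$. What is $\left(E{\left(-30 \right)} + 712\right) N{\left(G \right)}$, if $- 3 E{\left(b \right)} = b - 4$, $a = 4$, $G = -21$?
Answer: $\frac{2170 i \sqrt{5}}{3} \approx 1617.4 i$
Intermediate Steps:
$Q{\left(p \right)} = p^{2}$
$N{\left(w \right)} = \sqrt{16 + w}$ ($N{\left(w \right)} = \sqrt{w + 4^{2}} = \sqrt{w + 16} = \sqrt{16 + w}$)
$E{\left(b \right)} = \frac{4}{3} - \frac{b}{3}$ ($E{\left(b \right)} = - \frac{b - 4}{3} = - \frac{-4 + b}{3} = \frac{4}{3} - \frac{b}{3}$)
$\left(E{\left(-30 \right)} + 712\right) N{\left(G \right)} = \left(\left(\frac{4}{3} - -10\right) + 712\right) \sqrt{16 - 21} = \left(\left(\frac{4}{3} + 10\right) + 712\right) \sqrt{-5} = \left(\frac{34}{3} + 712\right) i \sqrt{5} = \frac{2170 i \sqrt{5}}{3}$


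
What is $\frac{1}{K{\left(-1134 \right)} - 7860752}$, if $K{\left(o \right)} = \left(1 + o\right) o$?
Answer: $- \frac{1}{6575930} \approx -1.5207 \cdot 10^{-7}$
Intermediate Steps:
$K{\left(o \right)} = o \left(1 + o\right)$
$\frac{1}{K{\left(-1134 \right)} - 7860752} = \frac{1}{- 1134 \left(1 - 1134\right) - 7860752} = \frac{1}{\left(-1134\right) \left(-1133\right) - 7860752} = \frac{1}{1284822 - 7860752} = \frac{1}{-6575930} = - \frac{1}{6575930}$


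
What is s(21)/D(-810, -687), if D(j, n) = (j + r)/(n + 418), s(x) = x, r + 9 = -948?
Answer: 1883/589 ≈ 3.1969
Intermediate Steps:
r = -957 (r = -9 - 948 = -957)
D(j, n) = (-957 + j)/(418 + n) (D(j, n) = (j - 957)/(n + 418) = (-957 + j)/(418 + n))
s(21)/D(-810, -687) = 21/(((-957 - 810)/(418 - 687))) = 21/((-1767/(-269))) = 21/((-1/269*(-1767))) = 21/(1767/269) = 21*(269/1767) = 1883/589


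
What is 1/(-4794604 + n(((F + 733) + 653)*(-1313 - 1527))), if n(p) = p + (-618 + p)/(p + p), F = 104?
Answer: -4231600/38195282730291 ≈ -1.1079e-7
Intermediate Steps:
n(p) = p + (-618 + p)/(2*p) (n(p) = p + (-618 + p)/((2*p)) = p + (-618 + p)*(1/(2*p)) = p + (-618 + p)/(2*p))
1/(-4794604 + n(((F + 733) + 653)*(-1313 - 1527))) = 1/(-4794604 + (½ + ((104 + 733) + 653)*(-1313 - 1527) - 309*1/((-1313 - 1527)*((104 + 733) + 653)))) = 1/(-4794604 + (½ + (837 + 653)*(-2840) - 309*(-1/(2840*(837 + 653))))) = 1/(-4794604 + (½ + 1490*(-2840) - 309/(1490*(-2840)))) = 1/(-4794604 + (½ - 4231600 - 309/(-4231600))) = 1/(-4794604 + (½ - 4231600 - 309*(-1/4231600))) = 1/(-4794604 + (½ - 4231600 + 309/4231600)) = 1/(-4794604 - 17906436443891/4231600) = 1/(-38195282730291/4231600) = -4231600/38195282730291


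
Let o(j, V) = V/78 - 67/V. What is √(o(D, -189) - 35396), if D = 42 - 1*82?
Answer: I*√94974575514/1638 ≈ 188.14*I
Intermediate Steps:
D = -40 (D = 42 - 82 = -40)
o(j, V) = -67/V + V/78 (o(j, V) = V*(1/78) - 67/V = V/78 - 67/V = -67/V + V/78)
√(o(D, -189) - 35396) = √((-67/(-189) + (1/78)*(-189)) - 35396) = √((-67*(-1/189) - 63/26) - 35396) = √((67/189 - 63/26) - 35396) = √(-10165/4914 - 35396) = √(-173946109/4914) = I*√94974575514/1638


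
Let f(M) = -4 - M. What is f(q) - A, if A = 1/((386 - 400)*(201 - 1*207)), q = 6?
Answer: -841/84 ≈ -10.012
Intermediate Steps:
A = 1/84 (A = 1/((-14)*(201 - 207)) = -1/14/(-6) = -1/14*(-1/6) = 1/84 ≈ 0.011905)
f(q) - A = (-4 - 1*6) - 1*1/84 = (-4 - 6) - 1/84 = -10 - 1/84 = -841/84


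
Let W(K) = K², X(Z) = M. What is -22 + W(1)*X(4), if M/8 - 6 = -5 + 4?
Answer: 18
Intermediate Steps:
M = 40 (M = 48 + 8*(-5 + 4) = 48 + 8*(-1) = 48 - 8 = 40)
X(Z) = 40
-22 + W(1)*X(4) = -22 + 1²*40 = -22 + 1*40 = -22 + 40 = 18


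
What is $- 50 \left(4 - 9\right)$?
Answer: $250$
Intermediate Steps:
$- 50 \left(4 - 9\right) = \left(-50\right) \left(-5\right) = 250$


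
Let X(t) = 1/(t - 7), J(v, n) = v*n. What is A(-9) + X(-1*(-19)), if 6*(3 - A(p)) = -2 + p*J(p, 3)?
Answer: -445/12 ≈ -37.083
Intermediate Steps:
J(v, n) = n*v
A(p) = 10/3 - p²/2 (A(p) = 3 - (-2 + p*(3*p))/6 = 3 - (-2 + 3*p²)/6 = 3 + (⅓ - p²/2) = 10/3 - p²/2)
X(t) = 1/(-7 + t)
A(-9) + X(-1*(-19)) = (10/3 - ½*(-9)²) + 1/(-7 - 1*(-19)) = (10/3 - ½*81) + 1/(-7 + 19) = (10/3 - 81/2) + 1/12 = -223/6 + 1/12 = -445/12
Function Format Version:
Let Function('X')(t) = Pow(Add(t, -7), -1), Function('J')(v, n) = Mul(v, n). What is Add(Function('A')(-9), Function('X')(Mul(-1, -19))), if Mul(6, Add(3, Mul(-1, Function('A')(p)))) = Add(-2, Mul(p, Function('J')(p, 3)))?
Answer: Rational(-445, 12) ≈ -37.083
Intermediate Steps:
Function('J')(v, n) = Mul(n, v)
Function('A')(p) = Add(Rational(10, 3), Mul(Rational(-1, 2), Pow(p, 2))) (Function('A')(p) = Add(3, Mul(Rational(-1, 6), Add(-2, Mul(p, Mul(3, p))))) = Add(3, Mul(Rational(-1, 6), Add(-2, Mul(3, Pow(p, 2))))) = Add(3, Add(Rational(1, 3), Mul(Rational(-1, 2), Pow(p, 2)))) = Add(Rational(10, 3), Mul(Rational(-1, 2), Pow(p, 2))))
Function('X')(t) = Pow(Add(-7, t), -1)
Add(Function('A')(-9), Function('X')(Mul(-1, -19))) = Add(Add(Rational(10, 3), Mul(Rational(-1, 2), Pow(-9, 2))), Pow(Add(-7, Mul(-1, -19)), -1)) = Add(Add(Rational(10, 3), Mul(Rational(-1, 2), 81)), Pow(Add(-7, 19), -1)) = Add(Add(Rational(10, 3), Rational(-81, 2)), Pow(12, -1)) = Add(Rational(-223, 6), Rational(1, 12)) = Rational(-445, 12)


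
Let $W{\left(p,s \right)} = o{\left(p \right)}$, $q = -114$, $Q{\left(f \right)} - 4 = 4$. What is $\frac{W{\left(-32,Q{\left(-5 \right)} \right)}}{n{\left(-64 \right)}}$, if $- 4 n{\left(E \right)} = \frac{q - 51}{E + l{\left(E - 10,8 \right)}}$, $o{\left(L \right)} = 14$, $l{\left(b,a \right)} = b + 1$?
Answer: $- \frac{7672}{165} \approx -46.497$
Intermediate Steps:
$l{\left(b,a \right)} = 1 + b$
$Q{\left(f \right)} = 8$ ($Q{\left(f \right)} = 4 + 4 = 8$)
$W{\left(p,s \right)} = 14$
$n{\left(E \right)} = \frac{165}{4 \left(-9 + 2 E\right)}$ ($n{\left(E \right)} = - \frac{\left(-114 - 51\right) \frac{1}{E + \left(1 + \left(E - 10\right)\right)}}{4} = - \frac{\left(-165\right) \frac{1}{E + \left(1 + \left(-10 + E\right)\right)}}{4} = - \frac{\left(-165\right) \frac{1}{E + \left(-9 + E\right)}}{4} = - \frac{\left(-165\right) \frac{1}{-9 + 2 E}}{4} = \frac{165}{4 \left(-9 + 2 E\right)}$)
$\frac{W{\left(-32,Q{\left(-5 \right)} \right)}}{n{\left(-64 \right)}} = \frac{14}{\frac{165}{4} \frac{1}{-9 + 2 \left(-64\right)}} = \frac{14}{\frac{165}{4} \frac{1}{-9 - 128}} = \frac{14}{\frac{165}{4} \frac{1}{-137}} = \frac{14}{\frac{165}{4} \left(- \frac{1}{137}\right)} = \frac{14}{- \frac{165}{548}} = 14 \left(- \frac{548}{165}\right) = - \frac{7672}{165}$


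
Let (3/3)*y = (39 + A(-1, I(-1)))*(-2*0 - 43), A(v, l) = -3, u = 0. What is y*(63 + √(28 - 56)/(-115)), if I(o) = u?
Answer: -97524 + 3096*I*√7/115 ≈ -97524.0 + 71.228*I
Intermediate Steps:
I(o) = 0
y = -1548 (y = (39 - 3)*(-2*0 - 43) = 36*(0 - 43) = 36*(-43) = -1548)
y*(63 + √(28 - 56)/(-115)) = -1548*(63 + √(28 - 56)/(-115)) = -1548*(63 + √(-28)*(-1/115)) = -1548*(63 + (2*I*√7)*(-1/115)) = -1548*(63 - 2*I*√7/115) = -97524 + 3096*I*√7/115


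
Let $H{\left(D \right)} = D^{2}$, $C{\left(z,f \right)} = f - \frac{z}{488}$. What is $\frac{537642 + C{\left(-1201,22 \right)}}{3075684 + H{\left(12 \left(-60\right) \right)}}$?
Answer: $\frac{87460411}{584637664} \approx 0.1496$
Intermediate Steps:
$C{\left(z,f \right)} = f - \frac{z}{488}$ ($C{\left(z,f \right)} = f - z \frac{1}{488} = f - \frac{z}{488}$)
$\frac{537642 + C{\left(-1201,22 \right)}}{3075684 + H{\left(12 \left(-60\right) \right)}} = \frac{537642 + \left(22 - - \frac{1201}{488}\right)}{3075684 + \left(12 \left(-60\right)\right)^{2}} = \frac{537642 + \left(22 + \frac{1201}{488}\right)}{3075684 + \left(-720\right)^{2}} = \frac{537642 + \frac{11937}{488}}{3075684 + 518400} = \frac{262381233}{488 \cdot 3594084} = \frac{262381233}{488} \cdot \frac{1}{3594084} = \frac{87460411}{584637664}$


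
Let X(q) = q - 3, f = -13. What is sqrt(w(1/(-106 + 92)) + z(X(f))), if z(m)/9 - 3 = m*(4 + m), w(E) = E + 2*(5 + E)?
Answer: sqrt(345898)/14 ≈ 42.009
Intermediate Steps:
X(q) = -3 + q
w(E) = 10 + 3*E (w(E) = E + (10 + 2*E) = 10 + 3*E)
z(m) = 27 + 9*m*(4 + m) (z(m) = 27 + 9*(m*(4 + m)) = 27 + 9*m*(4 + m))
sqrt(w(1/(-106 + 92)) + z(X(f))) = sqrt((10 + 3/(-106 + 92)) + (27 + 9*(-3 - 13)**2 + 36*(-3 - 13))) = sqrt((10 + 3/(-14)) + (27 + 9*(-16)**2 + 36*(-16))) = sqrt((10 + 3*(-1/14)) + (27 + 9*256 - 576)) = sqrt((10 - 3/14) + (27 + 2304 - 576)) = sqrt(137/14 + 1755) = sqrt(24707/14) = sqrt(345898)/14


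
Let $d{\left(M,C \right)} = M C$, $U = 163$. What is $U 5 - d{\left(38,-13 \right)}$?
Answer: $1309$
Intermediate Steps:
$d{\left(M,C \right)} = C M$
$U 5 - d{\left(38,-13 \right)} = 163 \cdot 5 - \left(-13\right) 38 = 815 - -494 = 815 + 494 = 1309$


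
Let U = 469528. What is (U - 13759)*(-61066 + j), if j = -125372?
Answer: -84972660822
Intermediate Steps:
(U - 13759)*(-61066 + j) = (469528 - 13759)*(-61066 - 125372) = 455769*(-186438) = -84972660822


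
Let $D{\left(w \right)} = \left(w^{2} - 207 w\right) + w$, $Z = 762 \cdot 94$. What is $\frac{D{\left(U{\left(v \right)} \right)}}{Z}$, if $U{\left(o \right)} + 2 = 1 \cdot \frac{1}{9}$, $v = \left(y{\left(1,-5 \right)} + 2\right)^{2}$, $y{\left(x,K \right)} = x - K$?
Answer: $\frac{31807}{5801868} \approx 0.0054822$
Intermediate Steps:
$v = 64$ ($v = \left(\left(1 - -5\right) + 2\right)^{2} = \left(\left(1 + 5\right) + 2\right)^{2} = \left(6 + 2\right)^{2} = 8^{2} = 64$)
$Z = 71628$
$U{\left(o \right)} = - \frac{17}{9}$ ($U{\left(o \right)} = -2 + 1 \cdot \frac{1}{9} = -2 + \frac{1}{9} = - \frac{17}{9}$)
$D{\left(w \right)} = w^{2} - 206 w$
$\frac{D{\left(U{\left(v \right)} \right)}}{Z} = \frac{\left(- \frac{17}{9}\right) \left(-206 - \frac{17}{9}\right)}{71628} = \left(- \frac{17}{9}\right) \left(- \frac{1871}{9}\right) \frac{1}{71628} = \frac{31807}{81} \cdot \frac{1}{71628} = \frac{31807}{5801868}$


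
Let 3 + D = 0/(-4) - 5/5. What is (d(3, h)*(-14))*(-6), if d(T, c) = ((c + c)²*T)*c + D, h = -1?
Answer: -1344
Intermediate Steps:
D = -4 (D = -3 + (0/(-4) - 5/5) = -3 + (0*(-¼) - 5*⅕) = -3 + (0 - 1) = -3 - 1 = -4)
d(T, c) = -4 + 4*T*c³ (d(T, c) = ((c + c)²*T)*c - 4 = ((2*c)²*T)*c - 4 = ((4*c²)*T)*c - 4 = (4*T*c²)*c - 4 = 4*T*c³ - 4 = -4 + 4*T*c³)
(d(3, h)*(-14))*(-6) = ((-4 + 4*3*(-1)³)*(-14))*(-6) = ((-4 + 4*3*(-1))*(-14))*(-6) = ((-4 - 12)*(-14))*(-6) = -16*(-14)*(-6) = 224*(-6) = -1344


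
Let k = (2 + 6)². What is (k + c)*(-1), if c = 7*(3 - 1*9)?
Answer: -22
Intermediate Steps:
c = -42 (c = 7*(3 - 9) = 7*(-6) = -42)
k = 64 (k = 8² = 64)
(k + c)*(-1) = (64 - 42)*(-1) = 22*(-1) = -22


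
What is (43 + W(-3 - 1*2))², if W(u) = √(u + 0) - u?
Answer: (48 + I*√5)² ≈ 2299.0 + 214.66*I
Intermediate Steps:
W(u) = √u - u
(43 + W(-3 - 1*2))² = (43 + (√(-3 - 1*2) - (-3 - 1*2)))² = (43 + (√(-3 - 2) - (-3 - 2)))² = (43 + (√(-5) - 1*(-5)))² = (43 + (I*√5 + 5))² = (43 + (5 + I*√5))² = (48 + I*√5)²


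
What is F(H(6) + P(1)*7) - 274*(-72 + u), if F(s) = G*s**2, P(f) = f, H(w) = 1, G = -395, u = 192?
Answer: -58160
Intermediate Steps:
F(s) = -395*s**2
F(H(6) + P(1)*7) - 274*(-72 + u) = -395*(1 + 1*7)**2 - 274*(-72 + 192) = -395*(1 + 7)**2 - 274*120 = -395*8**2 - 32880 = -395*64 - 32880 = -25280 - 32880 = -58160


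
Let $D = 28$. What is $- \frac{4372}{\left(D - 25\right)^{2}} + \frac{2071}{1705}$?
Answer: $- \frac{7435621}{15345} \approx -484.56$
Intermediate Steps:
$- \frac{4372}{\left(D - 25\right)^{2}} + \frac{2071}{1705} = - \frac{4372}{\left(28 - 25\right)^{2}} + \frac{2071}{1705} = - \frac{4372}{3^{2}} + 2071 \cdot \frac{1}{1705} = - \frac{4372}{9} + \frac{2071}{1705} = - \frac{7435621}{15345}$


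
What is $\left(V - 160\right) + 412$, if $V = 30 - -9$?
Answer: $291$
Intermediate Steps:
$V = 39$ ($V = 30 + 9 = 39$)
$\left(V - 160\right) + 412 = \left(39 - 160\right) + 412 = -121 + 412 = 291$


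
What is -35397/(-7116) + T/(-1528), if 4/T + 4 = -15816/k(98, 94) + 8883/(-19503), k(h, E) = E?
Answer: 39642051872303/7969375414892 ≈ 4.9743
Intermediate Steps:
T = -407396/17590421 (T = 4/(-4 + (-15816/94 + 8883/(-19503))) = 4/(-4 + (-15816*1/94 + 8883*(-1/19503))) = 4/(-4 + (-7908/47 - 987/2167)) = 4/(-4 - 17183025/101849) = 4/(-17590421/101849) = 4*(-101849/17590421) = -407396/17590421 ≈ -0.023160)
-35397/(-7116) + T/(-1528) = -35397/(-7116) - 407396/17590421/(-1528) = -35397*(-1/7116) - 407396/17590421*(-1/1528) = 11799/2372 + 101849/6719540822 = 39642051872303/7969375414892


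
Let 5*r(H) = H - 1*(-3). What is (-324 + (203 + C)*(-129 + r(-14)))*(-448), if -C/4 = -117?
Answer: 197924608/5 ≈ 3.9585e+7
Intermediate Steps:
C = 468 (C = -4*(-117) = 468)
r(H) = 3/5 + H/5 (r(H) = (H - 1*(-3))/5 = (H + 3)/5 = (3 + H)/5 = 3/5 + H/5)
(-324 + (203 + C)*(-129 + r(-14)))*(-448) = (-324 + (203 + 468)*(-129 + (3/5 + (1/5)*(-14))))*(-448) = (-324 + 671*(-129 + (3/5 - 14/5)))*(-448) = (-324 + 671*(-129 - 11/5))*(-448) = (-324 + 671*(-656/5))*(-448) = (-324 - 440176/5)*(-448) = -441796/5*(-448) = 197924608/5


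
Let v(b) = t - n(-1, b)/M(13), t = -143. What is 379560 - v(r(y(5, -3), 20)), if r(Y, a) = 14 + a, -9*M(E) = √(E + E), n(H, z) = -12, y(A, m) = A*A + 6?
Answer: 379703 + 54*√26/13 ≈ 3.7972e+5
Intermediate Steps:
y(A, m) = 6 + A² (y(A, m) = A² + 6 = 6 + A²)
M(E) = -√2*√E/9 (M(E) = -√(E + E)/9 = -√2*√E/9)
v(b) = -143 - 54*√26/13 (v(b) = -143 - (-12)/((-√2*√13/9)) = -143 - (-12)/((-√26/9)) = -143 - (-12)*(-9*√26/26) = -143 - 54*√26/13)
379560 - v(r(y(5, -3), 20)) = 379560 - (-143 - 54*√26/13) = 379560 + (143 + 54*√26/13) = 379703 + 54*√26/13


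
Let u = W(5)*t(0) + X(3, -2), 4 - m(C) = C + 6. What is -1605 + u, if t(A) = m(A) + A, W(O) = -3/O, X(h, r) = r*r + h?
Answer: -7984/5 ≈ -1596.8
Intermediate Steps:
X(h, r) = h + r² (X(h, r) = r² + h = h + r²)
m(C) = -2 - C (m(C) = 4 - (C + 6) = 4 - (6 + C) = 4 + (-6 - C) = -2 - C)
t(A) = -2 (t(A) = (-2 - A) + A = -2)
u = 41/5 (u = -3/5*(-2) + (3 + (-2)²) = -3*⅕*(-2) + (3 + 4) = -⅗*(-2) + 7 = 6/5 + 7 = 41/5 ≈ 8.2000)
-1605 + u = -1605 + 41/5 = -7984/5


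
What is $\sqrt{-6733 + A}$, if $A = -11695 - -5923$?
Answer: $i \sqrt{12505} \approx 111.83 i$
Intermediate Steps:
$A = -5772$ ($A = -11695 + 5923 = -5772$)
$\sqrt{-6733 + A} = \sqrt{-6733 - 5772} = \sqrt{-12505} = i \sqrt{12505}$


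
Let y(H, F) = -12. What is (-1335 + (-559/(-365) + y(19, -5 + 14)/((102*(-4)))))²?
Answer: 273835608984441/154008100 ≈ 1.7781e+6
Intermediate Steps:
(-1335 + (-559/(-365) + y(19, -5 + 14)/((102*(-4)))))² = (-1335 + (-559/(-365) - 12/(102*(-4))))² = (-1335 + (-559*(-1/365) - 12/(-408)))² = (-1335 + (559/365 - 12*(-1/408)))² = (-1335 + (559/365 + 1/34))² = (-1335 + 19371/12410)² = (-16547979/12410)² = 273835608984441/154008100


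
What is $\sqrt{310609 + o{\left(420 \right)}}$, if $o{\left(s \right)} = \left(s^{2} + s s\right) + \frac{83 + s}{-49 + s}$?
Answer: $\frac{\sqrt{91312464782}}{371} \approx 814.5$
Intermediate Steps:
$o{\left(s \right)} = 2 s^{2} + \frac{83 + s}{-49 + s}$ ($o{\left(s \right)} = \left(s^{2} + s^{2}\right) + \frac{83 + s}{-49 + s} = 2 s^{2} + \frac{83 + s}{-49 + s}$)
$\sqrt{310609 + o{\left(420 \right)}} = \sqrt{310609 + \frac{83 + 420 - 98 \cdot 420^{2} + 2 \cdot 420^{3}}{-49 + 420}} = \sqrt{310609 + \frac{83 + 420 - 17287200 + 2 \cdot 74088000}{371}} = \sqrt{310609 + \frac{83 + 420 - 17287200 + 148176000}{371}} = \sqrt{310609 + \frac{1}{371} \cdot 130889303} = \sqrt{310609 + \frac{130889303}{371}} = \sqrt{\frac{246125242}{371}} = \frac{\sqrt{91312464782}}{371}$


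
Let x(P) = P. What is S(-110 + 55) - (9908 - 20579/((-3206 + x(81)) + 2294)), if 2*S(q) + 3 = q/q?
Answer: -8254958/831 ≈ -9933.8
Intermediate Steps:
S(q) = -1 (S(q) = -3/2 + (q/q)/2 = -3/2 + (1/2)*1 = -3/2 + 1/2 = -1)
S(-110 + 55) - (9908 - 20579/((-3206 + x(81)) + 2294)) = -1 - (9908 - 20579/((-3206 + 81) + 2294)) = -1 - (9908 - 20579/(-3125 + 2294)) = -1 - (9908 - 20579/(-831)) = -1 - (9908 - 20579*(-1)/831) = -1 - (9908 - 1*(-20579/831)) = -1 - (9908 + 20579/831) = -1 - 1*8254127/831 = -1 - 8254127/831 = -8254958/831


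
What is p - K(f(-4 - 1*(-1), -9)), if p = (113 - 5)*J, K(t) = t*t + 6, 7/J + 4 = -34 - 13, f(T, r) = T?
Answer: -507/17 ≈ -29.824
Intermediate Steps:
J = -7/51 (J = 7/(-4 + (-34 - 13)) = 7/(-4 - 47) = 7/(-51) = 7*(-1/51) = -7/51 ≈ -0.13725)
K(t) = 6 + t² (K(t) = t² + 6 = 6 + t²)
p = -252/17 (p = (113 - 5)*(-7/51) = 108*(-7/51) = -252/17 ≈ -14.824)
p - K(f(-4 - 1*(-1), -9)) = -252/17 - (6 + (-4 - 1*(-1))²) = -252/17 - (6 + (-4 + 1)²) = -252/17 - (6 + (-3)²) = -252/17 - (6 + 9) = -252/17 - 1*15 = -252/17 - 15 = -507/17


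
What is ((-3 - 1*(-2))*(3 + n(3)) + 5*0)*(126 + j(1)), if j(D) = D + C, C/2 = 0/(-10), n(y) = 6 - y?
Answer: -762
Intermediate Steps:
C = 0 (C = 2*(0/(-10)) = 2*(0*(-⅒)) = 2*0 = 0)
j(D) = D (j(D) = D + 0 = D)
((-3 - 1*(-2))*(3 + n(3)) + 5*0)*(126 + j(1)) = ((-3 - 1*(-2))*(3 + (6 - 1*3)) + 5*0)*(126 + 1) = ((-3 + 2)*(3 + (6 - 3)) + 0)*127 = (-(3 + 3) + 0)*127 = (-1*6 + 0)*127 = (-6 + 0)*127 = -6*127 = -762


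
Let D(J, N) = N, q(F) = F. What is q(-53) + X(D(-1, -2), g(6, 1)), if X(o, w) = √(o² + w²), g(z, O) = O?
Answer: -53 + √5 ≈ -50.764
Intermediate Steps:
q(-53) + X(D(-1, -2), g(6, 1)) = -53 + √((-2)² + 1²) = -53 + √(4 + 1) = -53 + √5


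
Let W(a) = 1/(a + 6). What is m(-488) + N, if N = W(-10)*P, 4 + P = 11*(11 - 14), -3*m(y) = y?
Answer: 2063/12 ≈ 171.92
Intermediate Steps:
m(y) = -y/3
W(a) = 1/(6 + a)
P = -37 (P = -4 + 11*(11 - 14) = -4 + 11*(-3) = -4 - 33 = -37)
N = 37/4 (N = -37/(6 - 10) = -37/(-4) = -¼*(-37) = 37/4 ≈ 9.2500)
m(-488) + N = -⅓*(-488) + 37/4 = 488/3 + 37/4 = 2063/12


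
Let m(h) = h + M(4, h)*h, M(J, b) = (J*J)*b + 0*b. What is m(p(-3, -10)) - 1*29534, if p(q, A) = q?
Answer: -29393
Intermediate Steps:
M(J, b) = b*J² (M(J, b) = J²*b + 0 = b*J² + 0 = b*J²)
m(h) = h + 16*h² (m(h) = h + (h*4²)*h = h + (h*16)*h = h + (16*h)*h = h + 16*h²)
m(p(-3, -10)) - 1*29534 = -3*(1 + 16*(-3)) - 1*29534 = -3*(1 - 48) - 29534 = -3*(-47) - 29534 = 141 - 29534 = -29393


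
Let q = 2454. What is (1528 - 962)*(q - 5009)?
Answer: -1446130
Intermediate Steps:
(1528 - 962)*(q - 5009) = (1528 - 962)*(2454 - 5009) = 566*(-2555) = -1446130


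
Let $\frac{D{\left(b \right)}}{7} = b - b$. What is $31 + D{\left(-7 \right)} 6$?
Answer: $31$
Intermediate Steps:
$D{\left(b \right)} = 0$ ($D{\left(b \right)} = 7 \left(b - b\right) = 7 \cdot 0 = 0$)
$31 + D{\left(-7 \right)} 6 = 31 + 0 \cdot 6 = 31 + 0 = 31$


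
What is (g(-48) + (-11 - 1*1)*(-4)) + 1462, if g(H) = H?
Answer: 1462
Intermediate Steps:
(g(-48) + (-11 - 1*1)*(-4)) + 1462 = (-48 + (-11 - 1*1)*(-4)) + 1462 = (-48 + (-11 - 1)*(-4)) + 1462 = (-48 - 12*(-4)) + 1462 = (-48 + 48) + 1462 = 0 + 1462 = 1462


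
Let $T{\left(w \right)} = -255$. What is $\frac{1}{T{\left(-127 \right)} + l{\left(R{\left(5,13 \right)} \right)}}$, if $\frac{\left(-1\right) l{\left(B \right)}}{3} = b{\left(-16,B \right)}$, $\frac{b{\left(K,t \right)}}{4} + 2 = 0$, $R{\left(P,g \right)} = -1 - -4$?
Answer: $- \frac{1}{231} \approx -0.004329$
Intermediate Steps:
$R{\left(P,g \right)} = 3$ ($R{\left(P,g \right)} = -1 + 4 = 3$)
$b{\left(K,t \right)} = -8$ ($b{\left(K,t \right)} = -8 + 4 \cdot 0 = -8 + 0 = -8$)
$l{\left(B \right)} = 24$ ($l{\left(B \right)} = \left(-3\right) \left(-8\right) = 24$)
$\frac{1}{T{\left(-127 \right)} + l{\left(R{\left(5,13 \right)} \right)}} = \frac{1}{-255 + 24} = \frac{1}{-231} = - \frac{1}{231}$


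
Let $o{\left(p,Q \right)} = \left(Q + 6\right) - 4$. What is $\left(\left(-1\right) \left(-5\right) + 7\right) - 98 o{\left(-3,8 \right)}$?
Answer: $-968$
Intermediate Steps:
$o{\left(p,Q \right)} = 2 + Q$ ($o{\left(p,Q \right)} = \left(6 + Q\right) - 4 = 2 + Q$)
$\left(\left(-1\right) \left(-5\right) + 7\right) - 98 o{\left(-3,8 \right)} = \left(\left(-1\right) \left(-5\right) + 7\right) - 98 \left(2 + 8\right) = \left(5 + 7\right) - 980 = 12 - 980 = -968$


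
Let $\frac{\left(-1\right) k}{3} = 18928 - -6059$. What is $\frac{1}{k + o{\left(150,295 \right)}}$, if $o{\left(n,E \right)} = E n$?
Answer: $- \frac{1}{30711} \approx -3.2562 \cdot 10^{-5}$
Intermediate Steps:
$k = -74961$ ($k = - 3 \left(18928 - -6059\right) = - 3 \left(18928 + 6059\right) = \left(-3\right) 24987 = -74961$)
$\frac{1}{k + o{\left(150,295 \right)}} = \frac{1}{-74961 + 295 \cdot 150} = \frac{1}{-74961 + 44250} = \frac{1}{-30711} = - \frac{1}{30711}$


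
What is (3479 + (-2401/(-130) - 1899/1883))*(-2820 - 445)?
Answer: -558901800819/48958 ≈ -1.1416e+7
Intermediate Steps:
(3479 + (-2401/(-130) - 1899/1883))*(-2820 - 445) = (3479 + (-2401*(-1/130) - 1899*1/1883))*(-3265) = (3479 + (2401/130 - 1899/1883))*(-3265) = (3479 + 4274213/244790)*(-3265) = (855898623/244790)*(-3265) = -558901800819/48958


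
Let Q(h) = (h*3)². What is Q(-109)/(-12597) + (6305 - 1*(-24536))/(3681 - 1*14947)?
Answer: -531055397/47305934 ≈ -11.226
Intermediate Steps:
Q(h) = 9*h² (Q(h) = (3*h)² = 9*h²)
Q(-109)/(-12597) + (6305 - 1*(-24536))/(3681 - 1*14947) = (9*(-109)²)/(-12597) + (6305 - 1*(-24536))/(3681 - 1*14947) = (9*11881)*(-1/12597) + (6305 + 24536)/(3681 - 14947) = 106929*(-1/12597) + 30841/(-11266) = -35643/4199 + 30841*(-1/11266) = -35643/4199 - 30841/11266 = -531055397/47305934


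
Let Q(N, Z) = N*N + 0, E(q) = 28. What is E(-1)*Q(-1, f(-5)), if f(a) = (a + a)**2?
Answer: 28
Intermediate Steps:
f(a) = 4*a**2 (f(a) = (2*a)**2 = 4*a**2)
Q(N, Z) = N**2 (Q(N, Z) = N**2 + 0 = N**2)
E(-1)*Q(-1, f(-5)) = 28*(-1)**2 = 28*1 = 28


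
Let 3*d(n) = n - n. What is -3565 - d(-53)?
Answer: -3565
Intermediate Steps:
d(n) = 0 (d(n) = (n - n)/3 = (⅓)*0 = 0)
-3565 - d(-53) = -3565 - 1*0 = -3565 + 0 = -3565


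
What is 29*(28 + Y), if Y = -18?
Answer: 290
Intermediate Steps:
29*(28 + Y) = 29*(28 - 18) = 29*10 = 290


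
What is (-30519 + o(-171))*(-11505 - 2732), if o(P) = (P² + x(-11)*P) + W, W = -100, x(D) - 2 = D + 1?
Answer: 142370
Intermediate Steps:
x(D) = 3 + D (x(D) = 2 + (D + 1) = 2 + (1 + D) = 3 + D)
o(P) = -100 + P² - 8*P (o(P) = (P² + (3 - 11)*P) - 100 = (P² - 8*P) - 100 = -100 + P² - 8*P)
(-30519 + o(-171))*(-11505 - 2732) = (-30519 + (-100 + (-171)² - 8*(-171)))*(-11505 - 2732) = (-30519 + (-100 + 29241 + 1368))*(-14237) = (-30519 + 30509)*(-14237) = -10*(-14237) = 142370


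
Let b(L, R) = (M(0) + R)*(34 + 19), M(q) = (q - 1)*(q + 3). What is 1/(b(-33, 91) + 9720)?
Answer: 1/14384 ≈ 6.9522e-5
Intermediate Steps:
M(q) = (-1 + q)*(3 + q)
b(L, R) = -159 + 53*R (b(L, R) = ((-3 + 0**2 + 2*0) + R)*(34 + 19) = ((-3 + 0 + 0) + R)*53 = (-3 + R)*53 = -159 + 53*R)
1/(b(-33, 91) + 9720) = 1/((-159 + 53*91) + 9720) = 1/((-159 + 4823) + 9720) = 1/(4664 + 9720) = 1/14384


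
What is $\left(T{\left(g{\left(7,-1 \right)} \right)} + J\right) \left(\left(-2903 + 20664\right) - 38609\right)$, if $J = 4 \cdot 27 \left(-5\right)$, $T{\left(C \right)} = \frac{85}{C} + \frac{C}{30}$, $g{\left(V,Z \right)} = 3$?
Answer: $\frac{159977128}{15} \approx 1.0665 \cdot 10^{7}$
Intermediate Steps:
$T{\left(C \right)} = \frac{85}{C} + \frac{C}{30}$ ($T{\left(C \right)} = \frac{85}{C} + C \frac{1}{30} = \frac{85}{C} + \frac{C}{30}$)
$J = -540$ ($J = 108 \left(-5\right) = -540$)
$\left(T{\left(g{\left(7,-1 \right)} \right)} + J\right) \left(\left(-2903 + 20664\right) - 38609\right) = \left(\left(\frac{85}{3} + \frac{1}{30} \cdot 3\right) - 540\right) \left(\left(-2903 + 20664\right) - 38609\right) = \left(\left(85 \cdot \frac{1}{3} + \frac{1}{10}\right) - 540\right) \left(17761 - 38609\right) = \left(\left(\frac{85}{3} + \frac{1}{10}\right) - 540\right) \left(-20848\right) = \left(\frac{853}{30} - 540\right) \left(-20848\right) = \left(- \frac{15347}{30}\right) \left(-20848\right) = \frac{159977128}{15}$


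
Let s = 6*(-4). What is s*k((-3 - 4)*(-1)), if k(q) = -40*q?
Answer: 6720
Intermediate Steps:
s = -24
s*k((-3 - 4)*(-1)) = -(-960)*(-3 - 4)*(-1) = -(-960)*(-7*(-1)) = -(-960)*7 = -24*(-280) = 6720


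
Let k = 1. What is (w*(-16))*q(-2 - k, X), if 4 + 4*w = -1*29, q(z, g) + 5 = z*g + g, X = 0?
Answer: -660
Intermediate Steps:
q(z, g) = -5 + g + g*z (q(z, g) = -5 + (z*g + g) = -5 + (g*z + g) = -5 + (g + g*z) = -5 + g + g*z)
w = -33/4 (w = -1 + (-1*29)/4 = -1 + (¼)*(-29) = -1 - 29/4 = -33/4 ≈ -8.2500)
(w*(-16))*q(-2 - k, X) = (-33/4*(-16))*(-5 + 0 + 0*(-2 - 1*1)) = 132*(-5 + 0 + 0*(-2 - 1)) = 132*(-5 + 0 + 0*(-3)) = 132*(-5 + 0 + 0) = 132*(-5) = -660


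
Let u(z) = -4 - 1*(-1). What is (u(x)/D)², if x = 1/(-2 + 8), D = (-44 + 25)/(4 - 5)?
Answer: 9/361 ≈ 0.024931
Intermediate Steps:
D = 19 (D = -19/(-1) = -19*(-1) = 19)
x = ⅙ (x = 1/6 = ⅙ ≈ 0.16667)
u(z) = -3 (u(z) = -4 + 1 = -3)
(u(x)/D)² = (-3/19)² = 9/361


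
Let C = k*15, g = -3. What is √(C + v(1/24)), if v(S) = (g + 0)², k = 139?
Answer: √2094 ≈ 45.760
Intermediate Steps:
v(S) = 9 (v(S) = (-3 + 0)² = (-3)² = 9)
C = 2085 (C = 139*15 = 2085)
√(C + v(1/24)) = √(2085 + 9) = √2094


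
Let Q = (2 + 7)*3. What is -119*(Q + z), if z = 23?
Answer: -5950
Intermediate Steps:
Q = 27 (Q = 9*3 = 27)
-119*(Q + z) = -119*(27 + 23) = -119*50 = -5950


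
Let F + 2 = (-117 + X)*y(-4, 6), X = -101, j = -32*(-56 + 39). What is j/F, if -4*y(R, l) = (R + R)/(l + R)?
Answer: -136/55 ≈ -2.4727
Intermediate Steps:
y(R, l) = -R/(2*(R + l)) (y(R, l) = -(R + R)/(4*(l + R)) = -2*R/(4*(R + l)) = -R/(2*(R + l)))
j = 544 (j = -32*(-17) = 544)
F = -220 (F = -2 + (-117 - 101)*(-1*(-4)/(2*(-4) + 2*6)) = -2 - (-218)*(-4)/(-8 + 12) = -2 - (-218)*(-4)/4 = -2 - 218*1 = -2 - 218 = -220)
j/F = 544/(-220) = 544*(-1/220) = -136/55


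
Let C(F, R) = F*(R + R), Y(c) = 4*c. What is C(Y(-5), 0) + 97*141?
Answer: 13677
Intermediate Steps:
C(F, R) = 2*F*R (C(F, R) = F*(2*R) = 2*F*R)
C(Y(-5), 0) + 97*141 = 2*(4*(-5))*0 + 97*141 = 2*(-20)*0 + 13677 = 0 + 13677 = 13677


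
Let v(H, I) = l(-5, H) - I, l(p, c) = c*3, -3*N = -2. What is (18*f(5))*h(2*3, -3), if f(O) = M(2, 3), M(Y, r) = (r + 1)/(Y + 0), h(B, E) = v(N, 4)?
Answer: -72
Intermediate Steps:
N = ⅔ (N = -⅓*(-2) = ⅔ ≈ 0.66667)
l(p, c) = 3*c
v(H, I) = -I + 3*H (v(H, I) = 3*H - I = -I + 3*H)
h(B, E) = -2 (h(B, E) = -1*4 + 3*(⅔) = -4 + 2 = -2)
M(Y, r) = (1 + r)/Y
f(O) = 2 (f(O) = (1 + 3)/2 = (½)*4 = 2)
(18*f(5))*h(2*3, -3) = (18*2)*(-2) = 36*(-2) = -72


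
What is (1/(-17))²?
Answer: 1/289 ≈ 0.0034602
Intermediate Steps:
(1/(-17))² = (-1/17)² = 1/289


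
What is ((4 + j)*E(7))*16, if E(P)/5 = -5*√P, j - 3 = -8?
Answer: 400*√7 ≈ 1058.3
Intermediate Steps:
j = -5 (j = 3 - 8 = -5)
E(P) = -25*√P (E(P) = 5*(-5*√P) = -25*√P)
((4 + j)*E(7))*16 = ((4 - 5)*(-25*√7))*16 = -(-25)*√7*16 = (25*√7)*16 = 400*√7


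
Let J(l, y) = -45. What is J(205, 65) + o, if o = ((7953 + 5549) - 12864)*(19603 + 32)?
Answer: 12527085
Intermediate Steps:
o = 12527130 (o = (13502 - 12864)*19635 = 638*19635 = 12527130)
J(205, 65) + o = -45 + 12527130 = 12527085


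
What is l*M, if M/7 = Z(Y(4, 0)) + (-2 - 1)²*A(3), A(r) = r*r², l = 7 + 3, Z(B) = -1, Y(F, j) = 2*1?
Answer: 16940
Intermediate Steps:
Y(F, j) = 2
l = 10
A(r) = r³
M = 1694 (M = 7*(-1 + (-2 - 1)²*3³) = 7*(-1 + (-3)²*27) = 7*(-1 + 9*27) = 7*(-1 + 243) = 7*242 = 1694)
l*M = 10*1694 = 16940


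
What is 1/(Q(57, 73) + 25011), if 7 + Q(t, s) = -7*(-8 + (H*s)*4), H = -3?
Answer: 1/31192 ≈ 3.2059e-5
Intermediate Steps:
Q(t, s) = 49 + 84*s (Q(t, s) = -7 - 7*(-8 - 3*s*4) = -7 - 7*(-8 - 12*s) = -7 + (56 + 84*s) = 49 + 84*s)
1/(Q(57, 73) + 25011) = 1/((49 + 84*73) + 25011) = 1/((49 + 6132) + 25011) = 1/(6181 + 25011) = 1/31192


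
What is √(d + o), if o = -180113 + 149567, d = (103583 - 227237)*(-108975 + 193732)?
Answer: 4*I*√655035789 ≈ 1.0237e+5*I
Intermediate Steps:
d = -10480542078 (d = -123654*84757 = -10480542078)
o = -30546
√(d + o) = √(-10480542078 - 30546) = √(-10480572624) = 4*I*√655035789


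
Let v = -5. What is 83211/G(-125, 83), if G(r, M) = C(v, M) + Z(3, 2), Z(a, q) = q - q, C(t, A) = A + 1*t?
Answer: 27737/26 ≈ 1066.8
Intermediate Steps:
C(t, A) = A + t
Z(a, q) = 0
G(r, M) = -5 + M (G(r, M) = (M - 5) + 0 = (-5 + M) + 0 = -5 + M)
83211/G(-125, 83) = 83211/(-5 + 83) = 83211/78 = 83211*(1/78) = 27737/26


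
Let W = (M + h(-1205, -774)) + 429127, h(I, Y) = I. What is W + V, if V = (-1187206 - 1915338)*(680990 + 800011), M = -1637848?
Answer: -4594871976470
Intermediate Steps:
V = -4594870766544 (V = -3102544*1481001 = -4594870766544)
W = -1209926 (W = (-1637848 - 1205) + 429127 = -1639053 + 429127 = -1209926)
W + V = -1209926 - 4594870766544 = -4594871976470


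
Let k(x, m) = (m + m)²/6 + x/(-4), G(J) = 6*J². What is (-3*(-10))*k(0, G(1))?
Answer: 720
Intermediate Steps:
k(x, m) = -x/4 + 2*m²/3 (k(x, m) = (2*m)²*(⅙) + x*(-¼) = (4*m²)*(⅙) - x/4 = 2*m²/3 - x/4 = -x/4 + 2*m²/3)
(-3*(-10))*k(0, G(1)) = (-3*(-10))*(-¼*0 + 2*(6*1²)²/3) = 30*(0 + 2*(6*1)²/3) = 30*(0 + (⅔)*6²) = 30*(0 + (⅔)*36) = 30*(0 + 24) = 30*24 = 720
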